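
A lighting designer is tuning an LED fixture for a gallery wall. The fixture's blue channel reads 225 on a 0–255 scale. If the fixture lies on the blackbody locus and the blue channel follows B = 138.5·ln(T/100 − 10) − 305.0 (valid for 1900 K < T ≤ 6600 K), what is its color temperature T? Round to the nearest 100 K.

5600 K

ln(t − 10) = (225 + 305.0) / 138.5 = 3.8267.
t − 10 = e^3.8267 = 45.911, so t = 55.911.
T = 100·t = 5591 K → 5600 K to the nearest 100 K.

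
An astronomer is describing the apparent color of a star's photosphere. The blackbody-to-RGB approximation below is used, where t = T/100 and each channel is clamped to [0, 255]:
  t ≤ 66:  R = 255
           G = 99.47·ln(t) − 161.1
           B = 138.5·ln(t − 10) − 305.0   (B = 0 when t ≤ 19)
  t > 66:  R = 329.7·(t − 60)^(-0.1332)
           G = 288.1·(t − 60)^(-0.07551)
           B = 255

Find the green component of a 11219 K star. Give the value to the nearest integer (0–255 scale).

214

t = 11219/100 = 112.19; the t > 66 branch applies.
G = 288.1·(112.19 − 60)^(-0.07551) = 288.1·52.19^(-0.07551) = 288.1·0.74183 = 213.722.
Rounded: 214.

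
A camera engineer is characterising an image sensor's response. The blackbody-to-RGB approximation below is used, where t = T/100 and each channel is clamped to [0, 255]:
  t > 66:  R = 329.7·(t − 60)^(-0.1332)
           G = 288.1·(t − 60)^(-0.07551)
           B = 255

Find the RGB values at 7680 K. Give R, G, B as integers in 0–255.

t = 7680/100 = 76.8; the t > 66 branch applies.
R = 329.7·(76.8 − 60)^(-0.1332) = 329.7·16.8^(-0.1332) = 329.7·0.68673 = 226.416.
G = 288.1·(76.8 − 60)^(-0.07551) = 288.1·16.8^(-0.07551) = 288.1·0.80812 = 232.820.
B = 255 by definition for t > 66.
Rounded: (226, 233, 255).

R=226, G=233, B=255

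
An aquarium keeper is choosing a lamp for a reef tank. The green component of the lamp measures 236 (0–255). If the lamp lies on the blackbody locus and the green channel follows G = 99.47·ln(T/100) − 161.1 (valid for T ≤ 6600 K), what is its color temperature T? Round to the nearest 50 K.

ln t = (236 + 161.1) / 99.47 = 3.9922.
t = e^3.9922 = 54.172.
T = 100·t = 5417 K → 5400 K to the nearest 50 K.

5400 K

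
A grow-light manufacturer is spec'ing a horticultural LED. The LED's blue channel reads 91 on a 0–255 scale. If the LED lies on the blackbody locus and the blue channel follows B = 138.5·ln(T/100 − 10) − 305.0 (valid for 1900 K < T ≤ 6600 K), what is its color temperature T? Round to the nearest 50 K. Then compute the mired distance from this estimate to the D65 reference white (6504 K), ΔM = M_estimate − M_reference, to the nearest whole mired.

ln(t − 10) = (91 + 305.0) / 138.5 = 2.8592.
t − 10 = e^2.8592 = 17.448, so t = 27.448.
T = 100·t = 2745 K → 2750 K to the nearest 50 K.
M_estimate = 10⁶/2750 = 363.64; M_reference = 10⁶/6504 = 153.75.
ΔM = 363.64 − 153.75 = 209.88 → +210 mireds.

+210 mireds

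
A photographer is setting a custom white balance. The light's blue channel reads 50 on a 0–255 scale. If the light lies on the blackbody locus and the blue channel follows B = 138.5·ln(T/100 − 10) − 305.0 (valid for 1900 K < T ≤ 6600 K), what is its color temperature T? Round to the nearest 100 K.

ln(t − 10) = (50 + 305.0) / 138.5 = 2.5632.
t − 10 = e^2.5632 = 12.977, so t = 22.977.
T = 100·t = 2298 K → 2300 K to the nearest 100 K.

2300 K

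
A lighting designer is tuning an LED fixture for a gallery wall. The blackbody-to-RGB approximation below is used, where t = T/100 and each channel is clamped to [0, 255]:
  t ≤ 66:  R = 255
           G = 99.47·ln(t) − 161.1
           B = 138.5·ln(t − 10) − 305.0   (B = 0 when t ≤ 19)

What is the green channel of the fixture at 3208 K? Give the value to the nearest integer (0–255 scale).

184

t = 3208/100 = 32.08; the t ≤ 66 branch applies.
G = 99.47·ln 32.08 − 161.1 = 99.47·3.4682 − 161.1 = 183.885.
Rounded: 184.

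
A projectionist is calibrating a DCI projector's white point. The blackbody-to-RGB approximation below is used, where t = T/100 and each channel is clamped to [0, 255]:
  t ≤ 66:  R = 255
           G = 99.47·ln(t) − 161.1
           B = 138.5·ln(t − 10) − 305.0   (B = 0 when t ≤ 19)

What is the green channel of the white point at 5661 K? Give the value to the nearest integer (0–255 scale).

240

t = 5661/100 = 56.61; the t ≤ 66 branch applies.
G = 99.47·ln 56.61 − 161.1 = 99.47·4.0362 − 161.1 = 240.379.
Rounded: 240.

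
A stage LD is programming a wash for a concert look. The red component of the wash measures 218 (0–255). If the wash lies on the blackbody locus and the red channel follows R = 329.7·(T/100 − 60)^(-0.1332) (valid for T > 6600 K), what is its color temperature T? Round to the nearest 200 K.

8200 K

(t − 60)^(-0.1332) = 218/329.7 = 0.66121.
t − 60 = 0.66121^(1/-0.1332) = 0.66121^(-7.508) = 22.326, so t = 82.326.
T = 100·t = 8233 K → 8200 K to the nearest 200 K.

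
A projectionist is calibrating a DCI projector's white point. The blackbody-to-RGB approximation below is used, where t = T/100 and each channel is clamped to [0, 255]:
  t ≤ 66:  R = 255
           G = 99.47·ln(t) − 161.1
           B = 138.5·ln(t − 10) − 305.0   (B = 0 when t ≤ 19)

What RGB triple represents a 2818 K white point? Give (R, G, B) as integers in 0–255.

(255, 171, 97)

t = 2818/100 = 28.18; the t ≤ 66 branch applies.
R = 255 by definition for t ≤ 66.
G = 99.47·ln 28.18 − 161.1 = 99.47·3.3386 − 161.1 = 170.992.
B = 138.5·ln(28.18 − 10) − 305.0 = 138.5·ln 18.18 − 305.0 = 138.5·2.9003 − 305.0 = 96.695.
Rounded: (255, 171, 97).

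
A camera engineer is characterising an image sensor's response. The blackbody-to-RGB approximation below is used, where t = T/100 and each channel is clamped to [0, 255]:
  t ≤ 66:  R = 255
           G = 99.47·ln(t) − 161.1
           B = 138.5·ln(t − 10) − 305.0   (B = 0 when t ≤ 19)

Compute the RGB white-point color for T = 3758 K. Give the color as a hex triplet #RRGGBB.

#FFC89A

t = 3758/100 = 37.58; the t ≤ 66 branch applies.
R = 255 by definition for t ≤ 66.
G = 99.47·ln 37.58 − 161.1 = 99.47·3.6265 − 161.1 = 199.625.
B = 138.5·ln(37.58 − 10) − 305.0 = 138.5·ln 27.58 − 305.0 = 138.5·3.3171 − 305.0 = 154.417.
Rounded: (255, 200, 154).
In hex: #FFC89A.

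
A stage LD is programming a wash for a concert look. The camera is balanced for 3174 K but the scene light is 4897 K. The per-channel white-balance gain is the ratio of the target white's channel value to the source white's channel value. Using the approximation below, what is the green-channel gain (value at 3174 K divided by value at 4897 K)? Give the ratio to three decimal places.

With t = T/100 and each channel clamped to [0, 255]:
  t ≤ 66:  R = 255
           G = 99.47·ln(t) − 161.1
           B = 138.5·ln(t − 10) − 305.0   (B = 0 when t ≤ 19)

0.809

At 4897 K (t = 48.97):
  G = 99.47·ln 48.97 − 161.1 = 99.47·3.8912 − 161.1 = 225.958.
At 3174 K (t = 31.74):
  G = 99.47·ln 31.74 − 161.1 = 99.47·3.4576 − 161.1 = 182.825.
Gain = 182.825 / 225.958 = 0.8091 → 0.809.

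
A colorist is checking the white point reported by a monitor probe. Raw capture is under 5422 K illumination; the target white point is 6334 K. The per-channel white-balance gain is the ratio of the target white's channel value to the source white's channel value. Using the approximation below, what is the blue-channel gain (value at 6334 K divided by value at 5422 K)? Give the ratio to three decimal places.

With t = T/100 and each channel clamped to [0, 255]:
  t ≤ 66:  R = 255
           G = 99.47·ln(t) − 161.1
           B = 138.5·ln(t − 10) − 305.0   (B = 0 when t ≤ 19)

At 5422 K (t = 54.22):
  B = 138.5·ln(54.22 − 10) − 305.0 = 138.5·ln 44.22 − 305.0 = 138.5·3.7892 − 305.0 = 219.801.
At 6334 K (t = 63.34):
  B = 138.5·ln(63.34 − 10) − 305.0 = 138.5·ln 53.34 − 305.0 = 138.5·3.9767 − 305.0 = 245.771.
Gain = 245.771 / 219.801 = 1.1182 → 1.118.

1.118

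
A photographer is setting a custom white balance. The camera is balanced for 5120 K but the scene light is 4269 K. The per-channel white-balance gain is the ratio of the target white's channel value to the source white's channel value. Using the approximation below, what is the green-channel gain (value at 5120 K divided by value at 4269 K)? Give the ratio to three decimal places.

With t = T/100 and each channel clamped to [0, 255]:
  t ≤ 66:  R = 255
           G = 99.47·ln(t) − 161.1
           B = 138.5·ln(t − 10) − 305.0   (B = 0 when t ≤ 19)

1.085

At 4269 K (t = 42.69):
  G = 99.47·ln 42.69 − 161.1 = 99.47·3.7540 − 161.1 = 212.307.
At 5120 K (t = 51.2):
  G = 99.47·ln 51.2 − 161.1 = 99.47·3.9357 − 161.1 = 230.388.
Gain = 230.388 / 212.307 = 1.0852 → 1.085.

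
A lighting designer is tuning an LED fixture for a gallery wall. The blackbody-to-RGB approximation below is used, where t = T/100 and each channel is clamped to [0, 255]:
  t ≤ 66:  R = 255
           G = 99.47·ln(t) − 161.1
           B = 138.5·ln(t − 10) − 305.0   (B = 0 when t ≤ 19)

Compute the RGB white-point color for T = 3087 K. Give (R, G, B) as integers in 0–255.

(255, 180, 116)

t = 3087/100 = 30.87; the t ≤ 66 branch applies.
R = 255 by definition for t ≤ 66.
G = 99.47·ln 30.87 − 161.1 = 99.47·3.4298 − 161.1 = 180.061.
B = 138.5·ln(30.87 − 10) − 305.0 = 138.5·ln 20.87 − 305.0 = 138.5·3.0383 − 305.0 = 115.806.
Rounded: (255, 180, 116).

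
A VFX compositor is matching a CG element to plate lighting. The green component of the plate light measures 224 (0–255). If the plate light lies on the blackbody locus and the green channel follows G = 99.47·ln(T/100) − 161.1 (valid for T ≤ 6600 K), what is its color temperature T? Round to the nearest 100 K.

4800 K

ln t = (224 + 161.1) / 99.47 = 3.8715.
t = e^3.8715 = 48.015.
T = 100·t = 4802 K → 4800 K to the nearest 100 K.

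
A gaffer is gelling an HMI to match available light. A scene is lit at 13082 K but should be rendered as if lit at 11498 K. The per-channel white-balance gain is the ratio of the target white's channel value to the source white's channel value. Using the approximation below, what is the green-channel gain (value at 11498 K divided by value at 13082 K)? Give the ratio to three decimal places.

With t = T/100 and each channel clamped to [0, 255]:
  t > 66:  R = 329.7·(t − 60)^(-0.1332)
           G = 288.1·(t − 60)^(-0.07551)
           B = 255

1.019

At 13082 K (t = 130.82):
  G = 288.1·(130.82 − 60)^(-0.07551) = 288.1·70.82^(-0.07551) = 288.1·0.72493 = 208.852.
At 11498 K (t = 114.98):
  G = 288.1·(114.98 − 60)^(-0.07551) = 288.1·54.98^(-0.07551) = 288.1·0.73892 = 212.883.
Gain = 212.883 / 208.852 = 1.0193 → 1.019.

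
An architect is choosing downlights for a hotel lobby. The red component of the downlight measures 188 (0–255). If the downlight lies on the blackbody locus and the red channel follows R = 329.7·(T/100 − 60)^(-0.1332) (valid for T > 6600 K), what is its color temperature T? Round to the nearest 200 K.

(t − 60)^(-0.1332) = 188/329.7 = 0.57022.
t − 60 = 0.57022^(1/-0.1332) = 0.57022^(-7.508) = 67.848, so t = 127.848.
T = 100·t = 12785 K → 12800 K to the nearest 200 K.

12800 K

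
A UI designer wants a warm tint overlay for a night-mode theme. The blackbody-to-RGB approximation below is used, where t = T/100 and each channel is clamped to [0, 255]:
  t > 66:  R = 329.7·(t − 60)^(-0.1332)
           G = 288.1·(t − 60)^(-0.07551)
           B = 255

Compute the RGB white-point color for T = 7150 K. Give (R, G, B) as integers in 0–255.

(238, 240, 255)

t = 7150/100 = 71.5; the t > 66 branch applies.
R = 329.7·(71.5 − 60)^(-0.1332) = 329.7·11.5^(-0.1332) = 329.7·0.72230 = 238.141.
G = 288.1·(71.5 − 60)^(-0.07551) = 288.1·11.5^(-0.07551) = 288.1·0.83159 = 239.580.
B = 255 by definition for t > 66.
Rounded: (238, 240, 255).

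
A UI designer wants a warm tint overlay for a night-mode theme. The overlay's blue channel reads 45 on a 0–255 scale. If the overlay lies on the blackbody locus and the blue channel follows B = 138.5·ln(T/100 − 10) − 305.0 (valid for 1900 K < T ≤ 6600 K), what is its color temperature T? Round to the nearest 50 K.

ln(t − 10) = (45 + 305.0) / 138.5 = 2.5271.
t − 10 = e^2.5271 = 12.517, so t = 22.517.
T = 100·t = 2252 K → 2250 K to the nearest 50 K.

2250 K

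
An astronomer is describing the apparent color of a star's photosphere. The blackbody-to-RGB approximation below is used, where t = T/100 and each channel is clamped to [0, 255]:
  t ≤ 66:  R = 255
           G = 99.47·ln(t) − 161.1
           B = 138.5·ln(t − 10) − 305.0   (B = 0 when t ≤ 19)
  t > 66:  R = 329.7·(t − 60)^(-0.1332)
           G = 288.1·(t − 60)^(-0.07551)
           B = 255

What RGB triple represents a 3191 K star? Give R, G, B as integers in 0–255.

R=255, G=183, B=123

t = 3191/100 = 31.91; the t ≤ 66 branch applies.
R = 255 by definition for t ≤ 66.
G = 99.47·ln 31.91 − 161.1 = 99.47·3.4629 − 161.1 = 183.357.
B = 138.5·ln(31.91 − 10) − 305.0 = 138.5·ln 21.91 − 305.0 = 138.5·3.0869 − 305.0 = 122.542.
Rounded: (255, 183, 123).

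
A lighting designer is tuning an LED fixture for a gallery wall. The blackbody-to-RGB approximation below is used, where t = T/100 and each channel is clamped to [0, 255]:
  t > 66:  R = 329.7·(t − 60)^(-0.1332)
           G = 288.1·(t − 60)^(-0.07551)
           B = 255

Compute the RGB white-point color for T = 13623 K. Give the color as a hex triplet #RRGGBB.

#B9D0FF

t = 13623/100 = 136.23; the t > 66 branch applies.
R = 329.7·(136.23 − 60)^(-0.1332) = 329.7·76.23^(-0.1332) = 329.7·0.56144 = 185.106.
G = 288.1·(136.23 − 60)^(-0.07551) = 288.1·76.23^(-0.07551) = 288.1·0.72091 = 207.694.
B = 255 by definition for t > 66.
Rounded: (185, 208, 255).
In hex: #B9D0FF.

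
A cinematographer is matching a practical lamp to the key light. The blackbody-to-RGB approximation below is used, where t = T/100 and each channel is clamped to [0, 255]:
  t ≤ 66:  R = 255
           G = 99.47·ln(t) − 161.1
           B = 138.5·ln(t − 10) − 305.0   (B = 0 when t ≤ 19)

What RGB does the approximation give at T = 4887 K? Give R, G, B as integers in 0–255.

R=255, G=226, B=202

t = 4887/100 = 48.87; the t ≤ 66 branch applies.
R = 255 by definition for t ≤ 66.
G = 99.47·ln 48.87 − 161.1 = 99.47·3.8892 − 161.1 = 225.755.
B = 138.5·ln(48.87 − 10) − 305.0 = 138.5·ln 38.87 − 305.0 = 138.5·3.6602 − 305.0 = 201.941.
Rounded: (255, 226, 202).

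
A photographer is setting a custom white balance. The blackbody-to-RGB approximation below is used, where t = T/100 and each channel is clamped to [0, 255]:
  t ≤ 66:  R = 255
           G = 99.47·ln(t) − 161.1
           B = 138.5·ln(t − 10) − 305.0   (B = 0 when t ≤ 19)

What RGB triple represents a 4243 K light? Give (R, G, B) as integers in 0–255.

t = 4243/100 = 42.43; the t ≤ 66 branch applies.
R = 255 by definition for t ≤ 66.
G = 99.47·ln 42.43 − 161.1 = 99.47·3.7479 − 161.1 = 211.699.
B = 138.5·ln(42.43 − 10) − 305.0 = 138.5·ln 32.43 − 305.0 = 138.5·3.4791 − 305.0 = 176.853.
Rounded: (255, 212, 177).

(255, 212, 177)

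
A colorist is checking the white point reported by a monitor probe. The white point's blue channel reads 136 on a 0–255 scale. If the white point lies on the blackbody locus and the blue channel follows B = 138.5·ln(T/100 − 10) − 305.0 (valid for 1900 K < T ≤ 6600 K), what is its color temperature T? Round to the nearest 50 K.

ln(t − 10) = (136 + 305.0) / 138.5 = 3.1841.
t − 10 = e^3.1841 = 24.146, so t = 34.146.
T = 100·t = 3415 K → 3400 K to the nearest 50 K.

3400 K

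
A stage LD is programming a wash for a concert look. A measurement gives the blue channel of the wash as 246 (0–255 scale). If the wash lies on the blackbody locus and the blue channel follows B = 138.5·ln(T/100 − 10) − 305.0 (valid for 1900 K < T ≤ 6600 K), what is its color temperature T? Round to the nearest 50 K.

ln(t − 10) = (246 + 305.0) / 138.5 = 3.9783.
t − 10 = e^3.9783 = 53.428, so t = 63.428.
T = 100·t = 6343 K → 6350 K to the nearest 50 K.

6350 K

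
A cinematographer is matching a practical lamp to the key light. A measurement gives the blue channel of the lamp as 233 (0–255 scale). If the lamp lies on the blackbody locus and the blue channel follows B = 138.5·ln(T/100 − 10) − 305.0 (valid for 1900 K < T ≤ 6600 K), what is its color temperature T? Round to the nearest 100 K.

ln(t − 10) = (233 + 305.0) / 138.5 = 3.8845.
t − 10 = e^3.8845 = 48.641, so t = 58.641.
T = 100·t = 5864 K → 5900 K to the nearest 100 K.

5900 K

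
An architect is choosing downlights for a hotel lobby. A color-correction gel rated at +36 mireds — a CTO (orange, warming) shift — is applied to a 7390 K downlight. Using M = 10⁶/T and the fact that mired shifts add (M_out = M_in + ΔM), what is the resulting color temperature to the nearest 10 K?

M_in = 10⁶/7390 = 135.32 mireds.
M_out = 135.32 + (+36) = 171.32 mireds.
T_out = 10⁶/171.32 = 5837.1 K → 5840 K.

5840 K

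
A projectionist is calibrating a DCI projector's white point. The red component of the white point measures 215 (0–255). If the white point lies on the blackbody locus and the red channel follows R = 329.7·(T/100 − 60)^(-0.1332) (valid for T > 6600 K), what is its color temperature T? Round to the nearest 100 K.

(t − 60)^(-0.1332) = 215/329.7 = 0.65211.
t − 60 = 0.65211^(1/-0.1332) = 0.65211^(-7.508) = 24.774, so t = 84.774.
T = 100·t = 8477 K → 8500 K to the nearest 100 K.

8500 K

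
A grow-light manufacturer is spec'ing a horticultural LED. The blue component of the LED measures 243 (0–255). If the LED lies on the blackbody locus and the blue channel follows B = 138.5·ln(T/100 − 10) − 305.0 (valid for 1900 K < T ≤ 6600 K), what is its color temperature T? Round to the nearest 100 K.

6200 K

ln(t − 10) = (243 + 305.0) / 138.5 = 3.9567.
t − 10 = e^3.9567 = 52.283, so t = 62.283.
T = 100·t = 6228 K → 6200 K to the nearest 100 K.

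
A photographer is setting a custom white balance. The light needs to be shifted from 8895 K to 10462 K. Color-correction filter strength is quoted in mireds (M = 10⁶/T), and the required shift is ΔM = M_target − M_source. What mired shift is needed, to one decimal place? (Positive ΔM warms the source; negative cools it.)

M_source = 10⁶/8895 = 112.423; M_target = 10⁶/10462 = 95.584.
ΔM = 95.584 − 112.423 = -16.839 → -16.8 mireds, a cooling shift.

-16.8 mireds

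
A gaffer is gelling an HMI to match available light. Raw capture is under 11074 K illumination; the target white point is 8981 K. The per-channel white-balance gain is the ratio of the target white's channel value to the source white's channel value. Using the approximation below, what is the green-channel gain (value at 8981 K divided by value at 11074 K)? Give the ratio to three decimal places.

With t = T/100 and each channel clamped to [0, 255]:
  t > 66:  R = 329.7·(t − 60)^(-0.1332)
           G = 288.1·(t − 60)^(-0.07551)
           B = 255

At 11074 K (t = 110.74):
  G = 288.1·(110.74 − 60)^(-0.07551) = 288.1·50.74^(-0.07551) = 288.1·0.74341 = 214.177.
At 8981 K (t = 89.81):
  G = 288.1·(89.81 − 60)^(-0.07551) = 288.1·29.81^(-0.07551) = 288.1·0.77388 = 222.953.
Gain = 222.953 / 214.177 = 1.0410 → 1.041.

1.041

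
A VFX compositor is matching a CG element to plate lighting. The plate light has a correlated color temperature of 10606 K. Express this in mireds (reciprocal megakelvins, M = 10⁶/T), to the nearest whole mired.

M = 10⁶ / 10606 = 94.286 → 94 mireds.

94 mireds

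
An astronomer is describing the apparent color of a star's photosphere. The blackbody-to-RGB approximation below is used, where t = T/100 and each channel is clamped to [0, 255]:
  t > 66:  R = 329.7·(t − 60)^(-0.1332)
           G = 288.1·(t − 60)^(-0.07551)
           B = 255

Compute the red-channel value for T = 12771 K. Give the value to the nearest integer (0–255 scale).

188

t = 12771/100 = 127.71; the t > 66 branch applies.
R = 329.7·(127.71 − 60)^(-0.1332) = 329.7·67.71^(-0.1332) = 329.7·0.57037 = 188.051.
Rounded: 188.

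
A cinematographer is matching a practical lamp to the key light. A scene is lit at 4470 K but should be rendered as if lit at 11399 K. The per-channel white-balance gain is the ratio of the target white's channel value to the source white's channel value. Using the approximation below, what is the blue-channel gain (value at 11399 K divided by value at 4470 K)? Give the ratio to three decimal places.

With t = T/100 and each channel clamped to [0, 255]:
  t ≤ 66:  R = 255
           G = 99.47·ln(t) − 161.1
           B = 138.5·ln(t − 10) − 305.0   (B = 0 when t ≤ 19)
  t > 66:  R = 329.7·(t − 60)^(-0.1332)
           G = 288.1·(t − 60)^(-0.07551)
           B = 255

1.369

At 4470 K (t = 44.7):
  B = 138.5·ln(44.7 − 10) − 305.0 = 138.5·ln 34.7 − 305.0 = 138.5·3.5467 − 305.0 = 186.223.
At 11399 K (t = 113.99):
  B = 255 by definition for t > 66.
Gain = 255.000 / 186.223 = 1.3693 → 1.369.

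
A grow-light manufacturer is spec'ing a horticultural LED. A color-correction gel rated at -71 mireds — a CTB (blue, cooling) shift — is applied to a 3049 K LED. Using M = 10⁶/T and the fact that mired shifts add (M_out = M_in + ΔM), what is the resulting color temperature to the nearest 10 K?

3890 K

M_in = 10⁶/3049 = 327.98 mireds.
M_out = 327.98 + (-71) = 256.98 mireds.
T_out = 10⁶/256.98 = 3891.4 K → 3890 K.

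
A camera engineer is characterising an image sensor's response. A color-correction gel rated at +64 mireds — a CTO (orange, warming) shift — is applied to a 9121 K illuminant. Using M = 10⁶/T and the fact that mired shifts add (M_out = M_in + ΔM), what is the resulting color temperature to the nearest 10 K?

M_in = 10⁶/9121 = 109.64 mireds.
M_out = 109.64 + (+64) = 173.64 mireds.
T_out = 10⁶/173.64 = 5759.1 K → 5760 K.

5760 K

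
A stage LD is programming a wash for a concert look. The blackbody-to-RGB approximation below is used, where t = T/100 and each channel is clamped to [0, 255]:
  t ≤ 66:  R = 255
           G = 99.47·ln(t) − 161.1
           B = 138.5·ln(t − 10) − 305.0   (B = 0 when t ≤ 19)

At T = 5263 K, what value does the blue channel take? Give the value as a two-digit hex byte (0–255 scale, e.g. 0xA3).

0xD7

t = 5263/100 = 52.63; the t ≤ 66 branch applies.
B = 138.5·ln(52.63 − 10) − 305.0 = 138.5·ln 42.63 − 305.0 = 138.5·3.7526 − 305.0 = 214.729.
Rounded: 215; in hex, 0xD7.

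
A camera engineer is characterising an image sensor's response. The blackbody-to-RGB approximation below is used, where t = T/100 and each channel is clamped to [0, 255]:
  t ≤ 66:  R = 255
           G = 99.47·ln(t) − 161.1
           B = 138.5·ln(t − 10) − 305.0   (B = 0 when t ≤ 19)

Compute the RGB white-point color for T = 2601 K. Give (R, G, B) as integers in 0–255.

t = 2601/100 = 26.01; the t ≤ 66 branch applies.
R = 255 by definition for t ≤ 66.
G = 99.47·ln 26.01 − 161.1 = 99.47·3.2585 − 161.1 = 163.021.
B = 138.5·ln(26.01 − 10) − 305.0 = 138.5·ln 16.01 − 305.0 = 138.5·2.7732 − 305.0 = 79.090.
Rounded: (255, 163, 79).

(255, 163, 79)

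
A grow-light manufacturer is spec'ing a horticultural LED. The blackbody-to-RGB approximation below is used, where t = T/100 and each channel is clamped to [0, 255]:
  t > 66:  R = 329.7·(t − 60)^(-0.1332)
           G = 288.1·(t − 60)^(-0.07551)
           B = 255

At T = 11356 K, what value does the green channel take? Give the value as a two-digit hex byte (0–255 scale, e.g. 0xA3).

0xD5

t = 11356/100 = 113.56; the t > 66 branch applies.
G = 288.1·(113.56 − 60)^(-0.07551) = 288.1·53.56^(-0.07551) = 288.1·0.74038 = 213.304.
Rounded: 213; in hex, 0xD5.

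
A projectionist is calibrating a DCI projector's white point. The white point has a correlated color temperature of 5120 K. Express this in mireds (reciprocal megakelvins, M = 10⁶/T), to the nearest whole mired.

195 mireds

M = 10⁶ / 5120 = 195.312 → 195 mireds.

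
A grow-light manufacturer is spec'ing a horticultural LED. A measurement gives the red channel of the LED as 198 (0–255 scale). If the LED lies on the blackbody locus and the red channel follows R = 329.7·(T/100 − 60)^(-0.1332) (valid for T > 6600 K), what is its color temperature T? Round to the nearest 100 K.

10600 K

(t − 60)^(-0.1332) = 198/329.7 = 0.60055.
t − 60 = 0.60055^(1/-0.1332) = 0.60055^(-7.508) = 45.980, so t = 105.980.
T = 100·t = 10598 K → 10600 K to the nearest 100 K.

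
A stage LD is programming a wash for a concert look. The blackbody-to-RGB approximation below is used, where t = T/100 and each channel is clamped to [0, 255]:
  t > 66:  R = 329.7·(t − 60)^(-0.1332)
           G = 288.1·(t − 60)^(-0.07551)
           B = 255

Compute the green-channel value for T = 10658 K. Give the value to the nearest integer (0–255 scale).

216

t = 10658/100 = 106.58; the t > 66 branch applies.
G = 288.1·(106.58 − 60)^(-0.07551) = 288.1·46.58^(-0.07551) = 288.1·0.74823 = 215.565.
Rounded: 216.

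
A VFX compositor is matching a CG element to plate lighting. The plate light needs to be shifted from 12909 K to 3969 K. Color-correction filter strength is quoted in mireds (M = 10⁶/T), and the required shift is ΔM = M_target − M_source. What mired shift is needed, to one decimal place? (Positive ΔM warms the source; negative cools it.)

+174.5 mireds

M_source = 10⁶/12909 = 77.465; M_target = 10⁶/3969 = 251.953.
ΔM = 251.953 − 77.465 = 174.487 → +174.5 mireds, a warming shift.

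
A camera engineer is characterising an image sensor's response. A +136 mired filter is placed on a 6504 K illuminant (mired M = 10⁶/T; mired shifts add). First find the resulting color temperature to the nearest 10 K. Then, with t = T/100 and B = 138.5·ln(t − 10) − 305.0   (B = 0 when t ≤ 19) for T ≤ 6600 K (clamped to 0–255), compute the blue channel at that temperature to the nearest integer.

138

M_in = 10⁶/6504 = 153.75; M_out = 153.75 + (+136) = 289.75.
T_out = 10⁶/289.75 = 3451.2 K → 3450 K; t = 34.5.
B = 138.5·ln(34.5 − 10) − 305.0 = 138.5·ln 24.5 − 305.0 = 138.5·3.1987 − 305.0 = 138.016.
Rounded: 138.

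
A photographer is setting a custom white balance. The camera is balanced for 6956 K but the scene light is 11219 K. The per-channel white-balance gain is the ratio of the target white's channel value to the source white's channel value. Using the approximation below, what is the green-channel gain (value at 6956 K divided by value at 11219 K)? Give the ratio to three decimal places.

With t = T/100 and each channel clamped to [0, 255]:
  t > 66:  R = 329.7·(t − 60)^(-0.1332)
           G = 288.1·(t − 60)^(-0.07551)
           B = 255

1.137

At 11219 K (t = 112.19):
  G = 288.1·(112.19 − 60)^(-0.07551) = 288.1·52.19^(-0.07551) = 288.1·0.74183 = 213.722.
At 6956 K (t = 69.56):
  G = 288.1·(69.56 − 60)^(-0.07551) = 288.1·9.56^(-0.07551) = 288.1·0.84327 = 242.946.
Gain = 242.946 / 213.722 = 1.1367 → 1.137.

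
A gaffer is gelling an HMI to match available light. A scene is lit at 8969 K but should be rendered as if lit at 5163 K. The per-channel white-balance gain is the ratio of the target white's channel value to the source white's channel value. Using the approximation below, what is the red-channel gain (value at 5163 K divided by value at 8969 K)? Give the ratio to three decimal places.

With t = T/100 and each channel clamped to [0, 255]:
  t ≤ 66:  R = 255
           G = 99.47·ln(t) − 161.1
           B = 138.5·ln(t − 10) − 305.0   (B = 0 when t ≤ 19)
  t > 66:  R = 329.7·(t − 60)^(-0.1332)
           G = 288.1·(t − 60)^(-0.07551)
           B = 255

At 8969 K (t = 89.69):
  R = 329.7·(89.69 − 60)^(-0.1332) = 329.7·29.69^(-0.1332) = 329.7·0.63657 = 209.878.
At 5163 K (t = 51.63):
  R = 255 by definition for t ≤ 66.
Gain = 255.000 / 209.878 = 1.2150 → 1.215.

1.215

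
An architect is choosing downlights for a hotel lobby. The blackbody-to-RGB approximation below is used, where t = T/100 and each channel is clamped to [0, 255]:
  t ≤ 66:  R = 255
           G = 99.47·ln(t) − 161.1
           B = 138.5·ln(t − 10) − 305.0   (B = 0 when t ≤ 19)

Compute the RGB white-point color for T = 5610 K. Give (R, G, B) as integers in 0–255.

(255, 239, 226)

t = 5610/100 = 56.1; the t ≤ 66 branch applies.
R = 255 by definition for t ≤ 66.
G = 99.47·ln 56.1 − 161.1 = 99.47·4.0271 − 161.1 = 239.479.
B = 138.5·ln(56.1 − 10) − 305.0 = 138.5·ln 46.1 − 305.0 = 138.5·3.8308 − 305.0 = 225.568.
Rounded: (255, 239, 226).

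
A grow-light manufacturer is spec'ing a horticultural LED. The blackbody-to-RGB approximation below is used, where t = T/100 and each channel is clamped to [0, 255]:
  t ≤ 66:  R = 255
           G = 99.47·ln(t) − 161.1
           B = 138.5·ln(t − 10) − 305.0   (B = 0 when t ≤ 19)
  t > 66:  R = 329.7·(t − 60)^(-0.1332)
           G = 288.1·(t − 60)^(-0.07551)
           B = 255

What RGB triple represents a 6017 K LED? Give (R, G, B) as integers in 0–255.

(255, 246, 237)

t = 6017/100 = 60.17; the t ≤ 66 branch applies.
R = 255 by definition for t ≤ 66.
G = 99.47·ln 60.17 − 161.1 = 99.47·4.0972 − 161.1 = 246.446.
B = 138.5·ln(60.17 − 10) − 305.0 = 138.5·ln 50.17 − 305.0 = 138.5·3.9154 − 305.0 = 237.285.
Rounded: (255, 246, 237).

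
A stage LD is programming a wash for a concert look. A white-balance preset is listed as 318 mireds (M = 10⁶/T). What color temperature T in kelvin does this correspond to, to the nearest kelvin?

3145 K

T = 10⁶ / 318 = 3144.65 K → 3145 K.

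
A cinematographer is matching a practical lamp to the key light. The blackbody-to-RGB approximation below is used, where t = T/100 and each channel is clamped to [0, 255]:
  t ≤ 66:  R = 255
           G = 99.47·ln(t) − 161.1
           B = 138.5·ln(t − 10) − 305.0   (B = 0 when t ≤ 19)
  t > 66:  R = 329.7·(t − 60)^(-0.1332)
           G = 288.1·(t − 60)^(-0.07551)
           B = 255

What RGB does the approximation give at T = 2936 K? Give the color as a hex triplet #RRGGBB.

#FFAF69

t = 2936/100 = 29.36; the t ≤ 66 branch applies.
R = 255 by definition for t ≤ 66.
G = 99.47·ln 29.36 − 161.1 = 99.47·3.3796 − 161.1 = 175.072.
B = 138.5·ln(29.36 − 10) − 305.0 = 138.5·ln 19.36 − 305.0 = 138.5·2.9632 − 305.0 = 105.404.
Rounded: (255, 175, 105).
In hex: #FFAF69.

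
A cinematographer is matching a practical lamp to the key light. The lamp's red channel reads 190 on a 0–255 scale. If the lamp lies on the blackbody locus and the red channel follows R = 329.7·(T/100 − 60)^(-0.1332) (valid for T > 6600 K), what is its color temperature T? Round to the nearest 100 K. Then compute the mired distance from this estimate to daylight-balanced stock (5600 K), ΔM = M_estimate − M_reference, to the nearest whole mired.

-97 mireds

(t − 60)^(-0.1332) = 190/329.7 = 0.57628.
t − 60 = 0.57628^(1/-0.1332) = 0.57628^(-7.508) = 62.667, so t = 122.667.
T = 100·t = 12267 K → 12300 K to the nearest 100 K.
M_estimate = 10⁶/12300 = 81.30; M_reference = 10⁶/5600 = 178.57.
ΔM = 81.30 − 178.57 = -97.27 → -97 mireds.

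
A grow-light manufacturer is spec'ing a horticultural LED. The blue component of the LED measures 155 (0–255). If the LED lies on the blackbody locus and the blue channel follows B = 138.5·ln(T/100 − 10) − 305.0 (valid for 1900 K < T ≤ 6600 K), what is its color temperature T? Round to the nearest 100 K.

3800 K

ln(t − 10) = (155 + 305.0) / 138.5 = 3.3213.
t − 10 = e^3.3213 = 27.696, so t = 37.696.
T = 100·t = 3770 K → 3800 K to the nearest 100 K.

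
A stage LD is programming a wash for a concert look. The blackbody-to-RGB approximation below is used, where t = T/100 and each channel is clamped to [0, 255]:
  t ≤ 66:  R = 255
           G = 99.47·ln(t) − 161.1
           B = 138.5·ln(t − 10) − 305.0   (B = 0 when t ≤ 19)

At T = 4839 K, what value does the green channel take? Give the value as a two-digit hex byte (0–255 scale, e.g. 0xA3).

t = 4839/100 = 48.39; the t ≤ 66 branch applies.
G = 99.47·ln 48.39 − 161.1 = 99.47·3.8793 − 161.1 = 224.773.
Rounded: 225; in hex, 0xE1.

0xE1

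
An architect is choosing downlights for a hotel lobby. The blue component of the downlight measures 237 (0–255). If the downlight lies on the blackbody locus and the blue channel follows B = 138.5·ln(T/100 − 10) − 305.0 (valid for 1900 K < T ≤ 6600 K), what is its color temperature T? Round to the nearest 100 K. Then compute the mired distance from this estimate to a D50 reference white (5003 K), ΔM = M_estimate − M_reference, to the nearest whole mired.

-33 mireds

ln(t − 10) = (237 + 305.0) / 138.5 = 3.9134.
t − 10 = e^3.9134 = 50.067, so t = 60.067.
T = 100·t = 6007 K → 6000 K to the nearest 100 K.
M_estimate = 10⁶/6000 = 166.67; M_reference = 10⁶/5003 = 199.88.
ΔM = 166.67 − 199.88 = -33.21 → -33 mireds.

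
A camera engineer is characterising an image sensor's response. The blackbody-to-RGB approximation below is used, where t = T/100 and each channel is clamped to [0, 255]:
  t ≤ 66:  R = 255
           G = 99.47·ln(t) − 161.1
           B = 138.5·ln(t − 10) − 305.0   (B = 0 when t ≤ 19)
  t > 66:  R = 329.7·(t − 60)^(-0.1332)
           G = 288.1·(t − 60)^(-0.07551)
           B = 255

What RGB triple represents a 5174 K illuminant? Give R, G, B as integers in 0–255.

t = 5174/100 = 51.74; the t ≤ 66 branch applies.
R = 255 by definition for t ≤ 66.
G = 99.47·ln 51.74 − 161.1 = 99.47·3.9462 − 161.1 = 231.432.
B = 138.5·ln(51.74 − 10) − 305.0 = 138.5·ln 41.74 − 305.0 = 138.5·3.7315 − 305.0 = 211.807.
Rounded: (255, 231, 212).

R=255, G=231, B=212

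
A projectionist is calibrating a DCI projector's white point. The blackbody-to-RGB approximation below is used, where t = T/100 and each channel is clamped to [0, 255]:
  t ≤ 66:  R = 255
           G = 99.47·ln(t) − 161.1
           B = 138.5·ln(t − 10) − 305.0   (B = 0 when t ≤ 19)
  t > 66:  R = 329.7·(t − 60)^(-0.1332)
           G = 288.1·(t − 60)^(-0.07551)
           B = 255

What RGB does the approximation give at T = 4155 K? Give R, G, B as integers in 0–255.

R=255, G=210, B=173

t = 4155/100 = 41.55; the t ≤ 66 branch applies.
R = 255 by definition for t ≤ 66.
G = 99.47·ln 41.55 − 161.1 = 99.47·3.7269 − 161.1 = 209.614.
B = 138.5·ln(41.55 − 10) − 305.0 = 138.5·ln 31.55 − 305.0 = 138.5·3.4516 − 305.0 = 173.043.
Rounded: (255, 210, 173).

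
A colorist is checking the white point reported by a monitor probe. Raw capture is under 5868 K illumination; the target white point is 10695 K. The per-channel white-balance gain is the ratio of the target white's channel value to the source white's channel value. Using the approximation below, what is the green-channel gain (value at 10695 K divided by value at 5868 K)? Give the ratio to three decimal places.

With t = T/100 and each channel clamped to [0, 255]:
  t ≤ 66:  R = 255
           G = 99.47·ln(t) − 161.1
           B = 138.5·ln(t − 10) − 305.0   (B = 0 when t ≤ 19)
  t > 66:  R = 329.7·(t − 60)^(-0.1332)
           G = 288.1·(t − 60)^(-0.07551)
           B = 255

0.883

At 5868 K (t = 58.68):
  G = 99.47·ln 58.68 − 161.1 = 99.47·4.0721 − 161.1 = 243.952.
At 10695 K (t = 106.95):
  G = 288.1·(106.95 − 60)^(-0.07551) = 288.1·46.95^(-0.07551) = 288.1·0.74778 = 215.436.
Gain = 215.436 / 243.952 = 0.8831 → 0.883.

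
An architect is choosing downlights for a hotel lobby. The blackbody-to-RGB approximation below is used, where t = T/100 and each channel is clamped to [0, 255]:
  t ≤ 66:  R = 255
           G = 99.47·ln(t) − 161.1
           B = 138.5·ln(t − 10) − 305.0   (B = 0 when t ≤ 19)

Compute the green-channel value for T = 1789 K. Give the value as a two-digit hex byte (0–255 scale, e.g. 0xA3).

t = 1789/100 = 17.89; the t ≤ 66 branch applies.
G = 99.47·ln 17.89 − 161.1 = 99.47·2.8842 − 161.1 = 125.796.
Rounded: 126; in hex, 0x7E.

0x7E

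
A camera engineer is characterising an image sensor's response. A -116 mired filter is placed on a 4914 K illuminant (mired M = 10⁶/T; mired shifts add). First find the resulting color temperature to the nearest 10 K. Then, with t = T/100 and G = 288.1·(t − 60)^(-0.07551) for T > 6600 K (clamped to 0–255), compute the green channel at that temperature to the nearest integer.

M_in = 10⁶/4914 = 203.50; M_out = 203.50 + (-116) = 87.50.
T_out = 10⁶/87.50 = 11428.5 K → 11430 K; t = 114.3.
G = 288.1·(114.3 − 60)^(-0.07551) = 288.1·54.3^(-0.07551) = 288.1·0.73961 = 213.083.
Rounded: 213.

213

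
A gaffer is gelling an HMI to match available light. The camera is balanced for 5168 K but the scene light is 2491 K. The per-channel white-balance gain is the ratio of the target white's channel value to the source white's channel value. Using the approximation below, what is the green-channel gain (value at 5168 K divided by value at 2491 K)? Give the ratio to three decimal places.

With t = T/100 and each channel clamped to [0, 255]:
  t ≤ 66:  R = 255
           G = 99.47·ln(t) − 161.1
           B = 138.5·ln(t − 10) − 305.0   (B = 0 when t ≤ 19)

At 2491 K (t = 24.91):
  G = 99.47·ln 24.91 − 161.1 = 99.47·3.2153 − 161.1 = 158.723.
At 5168 K (t = 51.68):
  G = 99.47·ln 51.68 − 161.1 = 99.47·3.9451 − 161.1 = 231.316.
Gain = 231.316 / 158.723 = 1.4574 → 1.457.

1.457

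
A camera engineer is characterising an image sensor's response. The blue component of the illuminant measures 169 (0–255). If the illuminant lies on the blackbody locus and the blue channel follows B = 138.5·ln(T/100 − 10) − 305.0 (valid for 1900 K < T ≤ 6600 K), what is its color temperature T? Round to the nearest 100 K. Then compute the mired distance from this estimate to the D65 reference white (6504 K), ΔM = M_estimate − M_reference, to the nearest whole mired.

+90 mireds

ln(t − 10) = (169 + 305.0) / 138.5 = 3.4224.
t − 10 = e^3.4224 = 30.642, so t = 40.642.
T = 100·t = 4064 K → 4100 K to the nearest 100 K.
M_estimate = 10⁶/4100 = 243.90; M_reference = 10⁶/6504 = 153.75.
ΔM = 243.90 − 153.75 = 90.15 → +90 mireds.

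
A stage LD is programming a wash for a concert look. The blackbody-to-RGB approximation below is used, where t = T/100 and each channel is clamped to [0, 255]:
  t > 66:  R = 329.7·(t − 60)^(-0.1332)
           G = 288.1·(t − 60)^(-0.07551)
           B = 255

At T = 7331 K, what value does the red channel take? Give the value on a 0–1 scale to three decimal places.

0.916

t = 7331/100 = 73.31; the t > 66 branch applies.
R = 329.7·(73.31 − 60)^(-0.1332) = 329.7·13.31^(-0.1332) = 329.7·0.70837 = 233.549.
On a 0–1 scale: 233.549/255 = 0.9159 → 0.916.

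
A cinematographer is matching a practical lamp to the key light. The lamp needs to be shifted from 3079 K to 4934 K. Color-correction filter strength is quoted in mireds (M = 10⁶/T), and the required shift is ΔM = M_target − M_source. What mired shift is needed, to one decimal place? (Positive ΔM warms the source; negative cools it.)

M_source = 10⁶/3079 = 324.781; M_target = 10⁶/4934 = 202.675.
ΔM = 202.675 − 324.781 = -122.105 → -122.1 mireds, a cooling shift.

-122.1 mireds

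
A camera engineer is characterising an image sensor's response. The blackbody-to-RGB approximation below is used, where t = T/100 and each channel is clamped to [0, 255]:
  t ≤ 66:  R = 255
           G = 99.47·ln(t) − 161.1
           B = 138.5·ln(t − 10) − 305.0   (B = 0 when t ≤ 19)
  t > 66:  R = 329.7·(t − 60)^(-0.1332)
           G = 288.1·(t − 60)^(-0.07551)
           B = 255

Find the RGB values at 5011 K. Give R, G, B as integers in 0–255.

t = 5011/100 = 50.11; the t ≤ 66 branch applies.
R = 255 by definition for t ≤ 66.
G = 99.47·ln 50.11 − 161.1 = 99.47·3.9142 − 161.1 = 228.248.
B = 138.5·ln(50.11 − 10) − 305.0 = 138.5·ln 40.11 − 305.0 = 138.5·3.6916 − 305.0 = 206.290.
Rounded: (255, 228, 206).

R=255, G=228, B=206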